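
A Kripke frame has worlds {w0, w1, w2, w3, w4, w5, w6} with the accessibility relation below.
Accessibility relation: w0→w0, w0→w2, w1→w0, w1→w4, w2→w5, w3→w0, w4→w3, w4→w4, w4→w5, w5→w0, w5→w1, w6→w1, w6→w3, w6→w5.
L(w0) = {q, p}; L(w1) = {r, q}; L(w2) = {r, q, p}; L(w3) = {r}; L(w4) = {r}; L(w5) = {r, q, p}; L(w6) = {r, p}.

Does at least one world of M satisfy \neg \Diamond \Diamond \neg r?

No

Let φ = \neg \Diamond \Diamond \neg r. Evaluate φ at each world:
  w0 (successors {w0, w2}): φ is false.
  w1 (successors {w0, w4}): φ is false.
  w2 (successors {w5}): φ is false.
  w3 (successors {w0}): φ is false.
  w4 (successors {w3, w4, w5}): φ is false.
  w5 (successors {w0, w1}): φ is false.
  w6 (successors {w1, w3, w5}): φ is false.
For instance, at w2:
  At w2: \Diamond \Diamond \neg r is true, so \neg \Diamond \Diamond \neg r is false.
    At w2: \Diamond \Diamond \neg r requires \Diamond \neg r at some successor in {w5}.
      \Diamond \neg r holds at w5, so \Diamond \Diamond \neg r is true at w2.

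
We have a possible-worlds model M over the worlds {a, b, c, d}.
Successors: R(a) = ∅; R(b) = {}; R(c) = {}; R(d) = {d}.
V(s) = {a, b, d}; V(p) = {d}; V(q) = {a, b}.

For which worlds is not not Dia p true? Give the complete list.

d

Let φ = not not Dia p. Evaluate φ at each world:
  a (successors ∅): φ is false.
  b (successors ∅): φ is false.
  c (successors ∅): φ is false.
  d (successors {d}): φ is true.
For instance, at d:
  At d: not Dia p is false, so not not Dia p is true.
    At d: Dia p is true, so not Dia p is false.
      At d: Dia p requires p at some successor in {d}.
        p holds at d, so Dia p is true at d.
Satisfying worlds: {d}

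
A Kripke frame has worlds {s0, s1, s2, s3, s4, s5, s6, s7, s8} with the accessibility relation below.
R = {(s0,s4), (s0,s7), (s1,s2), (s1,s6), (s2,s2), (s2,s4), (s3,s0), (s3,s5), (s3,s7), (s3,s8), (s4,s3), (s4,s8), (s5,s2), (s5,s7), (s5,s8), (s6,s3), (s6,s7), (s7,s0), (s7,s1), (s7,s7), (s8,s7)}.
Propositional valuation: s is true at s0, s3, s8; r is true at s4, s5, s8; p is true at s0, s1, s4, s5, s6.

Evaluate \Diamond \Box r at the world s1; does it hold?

At s1: \Diamond \Box r requires \Box r at some successor in {s2, s6}.
  At s2: \Box r is false.
  At s6: \Box r is false.
So \Diamond \Box r is false at s1.

No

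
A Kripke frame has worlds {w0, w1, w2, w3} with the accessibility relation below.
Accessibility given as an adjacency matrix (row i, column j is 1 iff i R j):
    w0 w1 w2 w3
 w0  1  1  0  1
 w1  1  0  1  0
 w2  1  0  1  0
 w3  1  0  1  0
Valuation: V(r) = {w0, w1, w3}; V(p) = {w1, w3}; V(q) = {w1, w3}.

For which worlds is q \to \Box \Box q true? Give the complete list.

Let φ = q \to \Box \Box q. Evaluate φ at each world:
  w0 (successors {w0, w1, w3}): φ is true.
  w1 (successors {w0, w2}): φ is false.
  w2 (successors {w0, w2}): φ is true.
  w3 (successors {w0, w2}): φ is false.
For instance, at w0:
  At w0: q is false, \Box \Box q is false, so q \to \Box \Box q is true.
    At w0: \Box \Box q requires \Box q at every successor {w0, w1, w3}.
      \Box q fails at w0, so \Box \Box q is false at w0.
Satisfying worlds: {w0, w2}

w0, w2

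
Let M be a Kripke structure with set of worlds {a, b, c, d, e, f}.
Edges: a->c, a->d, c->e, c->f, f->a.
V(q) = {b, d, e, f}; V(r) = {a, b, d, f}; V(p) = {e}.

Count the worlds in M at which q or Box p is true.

Let φ = q or Box p. Evaluate φ at each world:
  a (successors {c, d}): φ is false.
  b (successors ∅): φ is true.
  c (successors {e, f}): φ is false.
  d (successors ∅): φ is true.
  e (successors ∅): φ is true.
  f (successors {a}): φ is true.
For instance, at f:
  At f: q is true, Box p is false, so q or Box p is true.
    At f: Box p requires p at every successor {a}.
      p fails at a, so Box p is false at f.
Satisfying worlds: {b, d, e, f}

4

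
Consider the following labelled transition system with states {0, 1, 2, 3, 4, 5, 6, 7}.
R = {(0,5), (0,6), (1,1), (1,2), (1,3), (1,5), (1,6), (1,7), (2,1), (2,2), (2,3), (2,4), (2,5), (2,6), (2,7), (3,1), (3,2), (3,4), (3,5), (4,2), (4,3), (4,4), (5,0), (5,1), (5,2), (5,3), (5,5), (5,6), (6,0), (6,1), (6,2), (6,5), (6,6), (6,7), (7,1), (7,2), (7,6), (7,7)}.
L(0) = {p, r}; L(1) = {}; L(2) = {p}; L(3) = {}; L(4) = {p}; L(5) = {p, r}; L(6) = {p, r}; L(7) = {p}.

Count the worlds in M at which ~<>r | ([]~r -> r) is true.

8

Let φ = ~<>r | ([]~r -> r). Evaluate φ at each world:
  0 (successors {5, 6}): φ is true.
  1 (successors {1, 2, 3, 5, 6, 7}): φ is true.
  2 (successors {1, 2, 3, 4, 5, 6, 7}): φ is true.
  3 (successors {1, 2, 4, 5}): φ is true.
  4 (successors {2, 3, 4}): φ is true.
  5 (successors {0, 1, 2, 3, 5, 6}): φ is true.
  6 (successors {0, 1, 2, 5, 6, 7}): φ is true.
  7 (successors {1, 2, 6, 7}): φ is true.
For instance, at 3:
  At 3: ~<>r is false, []~r -> r is true, so ~<>r | ([]~r -> r) is true.
    At 3: <>r is true, so ~<>r is false.
      At 3: <>r requires r at some successor in {1, 2, 4, 5}.
        r holds at 5, so <>r is true at 3.
    At 3: []~r is false, r is false, so []~r -> r is true.
      At 3: []~r requires ~r at every successor {1, 2, 4, 5}.
        ~r fails at 5, so []~r is false at 3.
Satisfying worlds: {0, 1, 2, 3, 4, 5, 6, 7}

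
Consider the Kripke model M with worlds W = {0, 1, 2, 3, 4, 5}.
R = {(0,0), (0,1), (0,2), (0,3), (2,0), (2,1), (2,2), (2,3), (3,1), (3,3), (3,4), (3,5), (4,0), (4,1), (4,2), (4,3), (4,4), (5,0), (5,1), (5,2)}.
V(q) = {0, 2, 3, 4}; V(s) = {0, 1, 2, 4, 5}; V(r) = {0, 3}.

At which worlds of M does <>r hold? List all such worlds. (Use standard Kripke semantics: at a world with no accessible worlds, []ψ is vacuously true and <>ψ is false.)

Let φ = <>r. Evaluate φ at each world:
  0 (successors {0, 1, 2, 3}): φ is true.
  1 (successors ∅): φ is false.
  2 (successors {0, 1, 2, 3}): φ is true.
  3 (successors {1, 3, 4, 5}): φ is true.
  4 (successors {0, 1, 2, 3, 4}): φ is true.
  5 (successors {0, 1, 2}): φ is true.
For instance, at 5:
  At 5: <>r requires r at some successor in {0, 1, 2}.
    r holds at 0, so <>r is true at 5.
Satisfying worlds: {0, 2, 3, 4, 5}

0, 2, 3, 4, 5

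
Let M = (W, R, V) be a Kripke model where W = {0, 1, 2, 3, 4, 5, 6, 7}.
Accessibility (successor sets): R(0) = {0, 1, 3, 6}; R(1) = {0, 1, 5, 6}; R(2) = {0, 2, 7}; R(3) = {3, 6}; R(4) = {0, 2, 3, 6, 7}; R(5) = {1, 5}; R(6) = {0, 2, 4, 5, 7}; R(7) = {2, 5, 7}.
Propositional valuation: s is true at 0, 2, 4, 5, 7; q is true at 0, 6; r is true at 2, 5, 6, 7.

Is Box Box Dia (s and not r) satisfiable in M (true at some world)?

Let φ = Box Box Dia (s and not r). Evaluate φ at each world:
  0 (successors {0, 1, 3, 6}): φ is false.
  1 (successors {0, 1, 5, 6}): φ is false.
  2 (successors {0, 2, 7}): φ is false.
  3 (successors {3, 6}): φ is false.
  4 (successors {0, 2, 3, 6, 7}): φ is false.
  5 (successors {1, 5}): φ is false.
  6 (successors {0, 2, 4, 5, 7}): φ is false.
  7 (successors {2, 5, 7}): φ is false.
For instance, at 0:
  At 0: Box Box Dia (s and not r) requires Box Dia (s and not r) at every successor {0, 1, 3, 6}.
    Box Dia (s and not r) fails at 0, so Box Box Dia (s and not r) is false at 0.
      At 0: Box Dia (s and not r) requires Dia (s and not r) at every successor {0, 1, 3, 6}.
        Dia (s and not r) fails at 3, so Box Dia (s and not r) is false at 0.

No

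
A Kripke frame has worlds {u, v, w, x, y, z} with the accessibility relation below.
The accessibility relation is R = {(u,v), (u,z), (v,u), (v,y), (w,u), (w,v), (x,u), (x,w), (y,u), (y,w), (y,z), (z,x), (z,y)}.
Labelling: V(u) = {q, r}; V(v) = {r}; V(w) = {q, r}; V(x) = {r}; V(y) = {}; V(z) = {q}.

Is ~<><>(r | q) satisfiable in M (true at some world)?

No

Recall that <>ψ holds at a world iff ψ holds at some accessible world.
Let φ = ~<><>(r | q). Evaluate φ at each world:
  u (successors {v, z}): φ is false.
  v (successors {u, y}): φ is false.
  w (successors {u, v}): φ is false.
  x (successors {u, w}): φ is false.
  y (successors {u, w, z}): φ is false.
  z (successors {x, y}): φ is false.
For instance, at z:
  At z: <><>(r | q) is true, so ~<><>(r | q) is false.
    At z: <><>(r | q) requires <>(r | q) at some successor in {x, y}.
      <>(r | q) holds at x, so <><>(r | q) is true at z.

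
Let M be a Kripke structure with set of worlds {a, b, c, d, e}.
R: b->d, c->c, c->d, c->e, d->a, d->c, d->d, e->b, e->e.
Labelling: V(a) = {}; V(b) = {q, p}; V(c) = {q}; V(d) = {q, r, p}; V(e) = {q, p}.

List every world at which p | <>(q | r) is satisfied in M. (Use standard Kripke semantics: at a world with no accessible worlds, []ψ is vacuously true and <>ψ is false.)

b, c, d, e

Let φ = p | <>(q | r). Evaluate φ at each world:
  a (successors ∅): φ is false.
  b (successors {d}): φ is true.
  c (successors {c, d, e}): φ is true.
  d (successors {a, c, d}): φ is true.
  e (successors {b, e}): φ is true.
For instance, at b:
  At b: p is true, <>(q | r) is true, so p | <>(q | r) is true.
    At b: <>(q | r) requires q | r at some successor in {d}.
      q | r holds at d, so <>(q | r) is true at b.
Satisfying worlds: {b, c, d, e}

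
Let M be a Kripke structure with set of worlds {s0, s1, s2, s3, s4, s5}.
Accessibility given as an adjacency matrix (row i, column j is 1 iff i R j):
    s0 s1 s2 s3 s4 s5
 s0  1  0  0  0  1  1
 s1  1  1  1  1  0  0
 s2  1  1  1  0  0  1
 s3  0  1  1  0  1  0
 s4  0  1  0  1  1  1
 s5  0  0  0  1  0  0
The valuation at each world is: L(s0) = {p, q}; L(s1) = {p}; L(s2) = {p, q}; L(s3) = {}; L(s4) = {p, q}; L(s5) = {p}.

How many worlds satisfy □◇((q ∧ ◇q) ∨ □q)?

3

Let φ = □◇((q ∧ ◇q) ∨ □q). Evaluate φ at each world:
  s0 (successors {s0, s4, s5}): φ is false.
  s1 (successors {s0, s1, s2, s3}): φ is true.
  s2 (successors {s0, s1, s2, s5}): φ is false.
  s3 (successors {s1, s2, s4}): φ is true.
  s4 (successors {s1, s3, s4, s5}): φ is false.
  s5 (successors {s3}): φ is true.
For instance, at s4:
  At s4: □◇((q ∧ ◇q) ∨ □q) requires ◇((q ∧ ◇q) ∨ □q) at every successor {s1, s3, s4, s5}.
    ◇((q ∧ ◇q) ∨ □q) fails at s5, so □◇((q ∧ ◇q) ∨ □q) is false at s4.
      At s5: ◇((q ∧ ◇q) ∨ □q) requires (q ∧ ◇q) ∨ □q at some successor in {s3}.
        At s3: (q ∧ ◇q) ∨ □q is false.
      So ◇((q ∧ ◇q) ∨ □q) is false at s5.
Satisfying worlds: {s1, s3, s5}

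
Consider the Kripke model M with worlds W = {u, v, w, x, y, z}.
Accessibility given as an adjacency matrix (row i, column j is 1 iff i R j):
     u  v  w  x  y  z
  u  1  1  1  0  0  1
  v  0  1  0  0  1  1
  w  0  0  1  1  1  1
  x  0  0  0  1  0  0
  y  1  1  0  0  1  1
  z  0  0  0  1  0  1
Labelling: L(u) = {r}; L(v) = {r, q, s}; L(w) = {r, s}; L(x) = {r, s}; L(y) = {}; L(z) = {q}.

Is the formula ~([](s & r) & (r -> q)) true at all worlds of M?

Yes

Let φ = ~([](s & r) & (r -> q)). Evaluate φ at each world:
  u (successors {u, v, w, z}): φ is true.
  v (successors {v, y, z}): φ is true.
  w (successors {w, x, y, z}): φ is true.
  x (successors {x}): φ is true.
  y (successors {u, v, y, z}): φ is true.
  z (successors {x, z}): φ is true.
For instance, at z:
  At z: [](s & r) & (r -> q) is false, so ~([](s & r) & (r -> q)) is true.
    At z: [](s & r) is false, r -> q is true, so [](s & r) & (r -> q) is false.
      At z: [](s & r) requires s & r at every successor {x, z}.
        s & r fails at z, so [](s & r) is false at z.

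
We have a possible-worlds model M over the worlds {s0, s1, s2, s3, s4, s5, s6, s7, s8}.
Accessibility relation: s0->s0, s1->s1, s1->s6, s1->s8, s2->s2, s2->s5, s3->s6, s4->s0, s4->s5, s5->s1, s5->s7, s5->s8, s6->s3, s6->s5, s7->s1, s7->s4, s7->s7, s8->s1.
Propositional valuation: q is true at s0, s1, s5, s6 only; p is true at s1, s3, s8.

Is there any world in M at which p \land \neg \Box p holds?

Yes

Let φ = p \land \neg \Box p. Evaluate φ at each world:
  s0 (successors {s0}): φ is false.
  s1 (successors {s1, s6, s8}): φ is true.
  s2 (successors {s2, s5}): φ is false.
  s3 (successors {s6}): φ is true.
  s4 (successors {s0, s5}): φ is false.
  s5 (successors {s1, s7, s8}): φ is false.
  s6 (successors {s3, s5}): φ is false.
  s7 (successors {s1, s4, s7}): φ is false.
  s8 (successors {s1}): φ is false.
Detail at s1 (witness):
  At s1: p is true, \neg \Box p is true, so p \land \neg \Box p is true.
    At s1: \Box p is false, so \neg \Box p is true.
      At s1: \Box p requires p at every successor {s1, s6, s8}.
        p fails at s6, so \Box p is false at s1.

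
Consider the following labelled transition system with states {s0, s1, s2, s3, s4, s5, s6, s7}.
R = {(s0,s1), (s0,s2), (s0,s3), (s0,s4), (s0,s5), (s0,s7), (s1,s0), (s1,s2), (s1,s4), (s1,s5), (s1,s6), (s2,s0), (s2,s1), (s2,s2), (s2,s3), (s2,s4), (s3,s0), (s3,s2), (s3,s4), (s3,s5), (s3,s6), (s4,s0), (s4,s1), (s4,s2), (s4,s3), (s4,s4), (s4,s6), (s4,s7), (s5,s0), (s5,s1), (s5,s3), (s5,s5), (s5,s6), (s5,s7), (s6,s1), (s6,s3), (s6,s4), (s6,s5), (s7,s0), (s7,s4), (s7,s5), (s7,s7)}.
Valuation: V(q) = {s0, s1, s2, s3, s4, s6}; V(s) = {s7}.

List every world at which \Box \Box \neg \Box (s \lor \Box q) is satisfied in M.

Recall that \Box ψ holds at a world iff ψ holds at every accessible world, and \Diamond ψ holds iff ψ holds at some accessible world.
Let φ = \Box \Box \neg \Box (s \lor \Box q). Evaluate φ at each world:
  s0 (successors {s1, s2, s3, s4, s5, s7}): φ is true.
  s1 (successors {s0, s2, s4, s5, s6}): φ is true.
  s2 (successors {s0, s1, s2, s3, s4}): φ is true.
  s3 (successors {s0, s2, s4, s5, s6}): φ is true.
  s4 (successors {s0, s1, s2, s3, s4, s6, s7}): φ is true.
  s5 (successors {s0, s1, s3, s5, s6, s7}): φ is true.
  s6 (successors {s1, s3, s4, s5}): φ is true.
  s7 (successors {s0, s4, s5, s7}): φ is true.
For instance, at s5:
  At s5: \Box \Box \neg \Box (s \lor \Box q) requires \Box \neg \Box (s \lor \Box q) at every successor {s0, s1, s3, s5, s6, s7}.
    At s0: \Box \neg \Box (s \lor \Box q) is true.
    At s1: \Box \neg \Box (s \lor \Box q) is true.
    At s3: \Box \neg \Box (s \lor \Box q) is true.
    At s5: \Box \neg \Box (s \lor \Box q) is true.
    At s6: \Box \neg \Box (s \lor \Box q) is true.
    At s7: \Box \neg \Box (s \lor \Box q) is true.
  So \Box \Box \neg \Box (s \lor \Box q) is true at s5.
Satisfying worlds: {s0, s1, s2, s3, s4, s5, s6, s7}

s0, s1, s2, s3, s4, s5, s6, s7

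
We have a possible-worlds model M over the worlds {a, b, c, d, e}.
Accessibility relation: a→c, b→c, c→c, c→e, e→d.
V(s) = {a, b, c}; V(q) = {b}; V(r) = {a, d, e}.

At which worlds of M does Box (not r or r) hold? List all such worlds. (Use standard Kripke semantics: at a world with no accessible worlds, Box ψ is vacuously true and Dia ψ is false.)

Let φ = Box (not r or r). Evaluate φ at each world:
  a (successors {c}): φ is true.
  b (successors {c}): φ is true.
  c (successors {c, e}): φ is true.
  d (successors ∅): φ is true.
  e (successors {d}): φ is true.
For instance, at b:
  At b: Box (not r or r) requires not r or r at every successor {c}.
    At c: not r or r is true.
  So Box (not r or r) is true at b.
Satisfying worlds: {a, b, c, d, e}

a, b, c, d, e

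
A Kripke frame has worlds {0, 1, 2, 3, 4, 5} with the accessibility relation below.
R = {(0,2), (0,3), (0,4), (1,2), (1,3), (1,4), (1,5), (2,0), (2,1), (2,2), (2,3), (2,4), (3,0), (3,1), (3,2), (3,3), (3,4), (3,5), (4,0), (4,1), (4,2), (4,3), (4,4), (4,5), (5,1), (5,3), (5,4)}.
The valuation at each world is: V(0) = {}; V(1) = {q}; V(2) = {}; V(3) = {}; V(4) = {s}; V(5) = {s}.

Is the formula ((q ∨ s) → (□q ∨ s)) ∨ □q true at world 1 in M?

No

At 1: (q ∨ s) → (□q ∨ s) is false, □q is false, so ((q ∨ s) → (□q ∨ s)) ∨ □q is false.
  At 1: q ∨ s is true, □q ∨ s is false, so (q ∨ s) → (□q ∨ s) is false.
    At 1: □q is false, s is false, so □q ∨ s is false.
      At 1: □q requires q at every successor {2, 3, 4, 5}.
        q fails at 2, so □q is false at 1.
  At 1: □q requires q at every successor {2, 3, 4, 5}.
    q fails at 2, so □q is false at 1.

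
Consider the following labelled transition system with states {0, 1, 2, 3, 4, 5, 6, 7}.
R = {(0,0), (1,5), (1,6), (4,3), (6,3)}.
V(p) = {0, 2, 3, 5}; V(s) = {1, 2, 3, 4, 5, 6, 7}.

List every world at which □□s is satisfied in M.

1, 2, 3, 4, 5, 6, 7

Let φ = □□s. Evaluate φ at each world:
  0 (successors {0}): φ is false.
  1 (successors {5, 6}): φ is true.
  2 (successors ∅): φ is true.
  3 (successors ∅): φ is true.
  4 (successors {3}): φ is true.
  5 (successors ∅): φ is true.
  6 (successors {3}): φ is true.
  7 (successors ∅): φ is true.
For instance, at 4:
  At 4: □□s requires □s at every successor {3}.
      At 3: no accessible worlds, so □s holds vacuously.
  So □□s is true at 4.
Satisfying worlds: {1, 2, 3, 4, 5, 6, 7}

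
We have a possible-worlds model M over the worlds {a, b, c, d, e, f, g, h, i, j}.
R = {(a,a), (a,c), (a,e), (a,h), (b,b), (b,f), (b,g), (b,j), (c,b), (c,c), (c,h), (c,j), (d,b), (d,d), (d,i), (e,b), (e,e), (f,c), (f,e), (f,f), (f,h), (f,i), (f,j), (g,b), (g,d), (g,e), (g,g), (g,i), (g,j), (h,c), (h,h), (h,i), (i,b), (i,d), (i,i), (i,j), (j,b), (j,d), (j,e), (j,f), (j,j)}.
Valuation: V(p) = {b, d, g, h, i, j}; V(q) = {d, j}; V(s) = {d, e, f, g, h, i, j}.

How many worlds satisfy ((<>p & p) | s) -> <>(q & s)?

Let φ = ((<>p & p) | s) -> <>(q & s). Evaluate φ at each world:
  a (successors {a, c, e, h}): φ is true.
  b (successors {b, f, g, j}): φ is true.
  c (successors {b, c, h, j}): φ is true.
  d (successors {b, d, i}): φ is true.
  e (successors {b, e}): φ is false.
  f (successors {c, e, f, h, i, j}): φ is true.
  g (successors {b, d, e, g, i, j}): φ is true.
  h (successors {c, h, i}): φ is false.
  i (successors {b, d, i, j}): φ is true.
  j (successors {b, d, e, f, j}): φ is true.
For instance, at f:
  At f: (<>p & p) | s is true, <>(q & s) is true, so ((<>p & p) | s) -> <>(q & s) is true.
    At f: <>p & p is false, s is true, so (<>p & p) | s is true.
      At f: <>p is true, p is false, so <>p & p is false.
    At f: <>(q & s) requires q & s at some successor in {c, e, f, h, i, j}.
      q & s holds at j, so <>(q & s) is true at f.
Satisfying worlds: {a, b, c, d, f, g, i, j}

8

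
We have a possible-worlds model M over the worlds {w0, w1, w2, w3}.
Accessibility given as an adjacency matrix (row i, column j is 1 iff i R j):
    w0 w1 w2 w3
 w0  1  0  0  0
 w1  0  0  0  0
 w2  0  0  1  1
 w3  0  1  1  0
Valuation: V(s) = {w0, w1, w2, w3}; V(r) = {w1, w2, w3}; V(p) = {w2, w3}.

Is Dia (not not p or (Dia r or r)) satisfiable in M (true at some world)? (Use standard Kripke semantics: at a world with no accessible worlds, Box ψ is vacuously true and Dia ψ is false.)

Recall that Dia ψ holds at a world iff ψ holds at some accessible world.
Let φ = Dia (not not p or (Dia r or r)). Evaluate φ at each world:
  w0 (successors {w0}): φ is false.
  w1 (successors ∅): φ is false.
  w2 (successors {w2, w3}): φ is true.
  w3 (successors {w1, w2}): φ is true.
Detail at w2 (witness):
  At w2: Dia (not not p or (Dia r or r)) requires not not p or (Dia r or r) at some successor in {w2, w3}.
    not not p or (Dia r or r) holds at w2, so Dia (not not p or (Dia r or r)) is true at w2.
      At w2: not not p is true, Dia r or r is true, so not not p or (Dia r or r) is true.

Yes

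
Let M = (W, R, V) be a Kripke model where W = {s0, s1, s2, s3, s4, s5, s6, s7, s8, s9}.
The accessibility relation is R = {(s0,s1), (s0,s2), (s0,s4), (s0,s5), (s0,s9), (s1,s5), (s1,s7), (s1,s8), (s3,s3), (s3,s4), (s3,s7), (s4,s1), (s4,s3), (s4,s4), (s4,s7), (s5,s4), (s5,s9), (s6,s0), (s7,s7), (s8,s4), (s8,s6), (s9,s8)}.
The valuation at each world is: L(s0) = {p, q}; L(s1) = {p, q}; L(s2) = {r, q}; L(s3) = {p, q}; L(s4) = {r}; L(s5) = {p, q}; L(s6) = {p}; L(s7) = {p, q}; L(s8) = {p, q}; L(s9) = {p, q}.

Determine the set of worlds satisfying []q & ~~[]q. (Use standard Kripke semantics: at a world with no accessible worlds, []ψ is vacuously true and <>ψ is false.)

Let φ = []q & ~~[]q. Evaluate φ at each world:
  s0 (successors {s1, s2, s4, s5, s9}): φ is false.
  s1 (successors {s5, s7, s8}): φ is true.
  s2 (successors ∅): φ is true.
  s3 (successors {s3, s4, s7}): φ is false.
  s4 (successors {s1, s3, s4, s7}): φ is false.
  s5 (successors {s4, s9}): φ is false.
  s6 (successors {s0}): φ is true.
  s7 (successors {s7}): φ is true.
  s8 (successors {s4, s6}): φ is false.
  s9 (successors {s8}): φ is true.
For instance, at s5:
  At s5: []q is false, ~~[]q is false, so []q & ~~[]q is false.
    At s5: []q requires q at every successor {s4, s9}.
      q fails at s4, so []q is false at s5.
    At s5: ~[]q is true, so ~~[]q is false.
      At s5: []q is false, so ~[]q is true.
Satisfying worlds: {s1, s2, s6, s7, s9}

s1, s2, s6, s7, s9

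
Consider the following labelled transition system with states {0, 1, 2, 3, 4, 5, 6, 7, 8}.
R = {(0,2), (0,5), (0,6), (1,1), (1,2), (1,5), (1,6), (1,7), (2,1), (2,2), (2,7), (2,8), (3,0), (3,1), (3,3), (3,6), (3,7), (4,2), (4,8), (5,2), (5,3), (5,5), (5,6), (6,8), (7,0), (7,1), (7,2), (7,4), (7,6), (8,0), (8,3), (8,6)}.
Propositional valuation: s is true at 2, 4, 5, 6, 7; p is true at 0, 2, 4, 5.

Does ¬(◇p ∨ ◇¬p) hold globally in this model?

Let φ = ¬(◇p ∨ ◇¬p). Evaluate φ at each world:
  0 (successors {2, 5, 6}): φ is false.
  1 (successors {1, 2, 5, 6, 7}): φ is false.
  2 (successors {1, 2, 7, 8}): φ is false.
  3 (successors {0, 1, 3, 6, 7}): φ is false.
  4 (successors {2, 8}): φ is false.
  5 (successors {2, 3, 5, 6}): φ is false.
  6 (successors {8}): φ is false.
  7 (successors {0, 1, 2, 4, 6}): φ is false.
  8 (successors {0, 3, 6}): φ is false.
Detail at 0 (counterexample):
  At 0: ◇p ∨ ◇¬p is true, so ¬(◇p ∨ ◇¬p) is false.
    At 0: ◇p is true, ◇¬p is true, so ◇p ∨ ◇¬p is true.
      At 0: ◇p requires p at some successor in {2, 5, 6}.
        p holds at 2, so ◇p is true at 0.
      At 0: ◇¬p requires ¬p at some successor in {2, 5, 6}.
        ¬p holds at 6, so ◇¬p is true at 0.

No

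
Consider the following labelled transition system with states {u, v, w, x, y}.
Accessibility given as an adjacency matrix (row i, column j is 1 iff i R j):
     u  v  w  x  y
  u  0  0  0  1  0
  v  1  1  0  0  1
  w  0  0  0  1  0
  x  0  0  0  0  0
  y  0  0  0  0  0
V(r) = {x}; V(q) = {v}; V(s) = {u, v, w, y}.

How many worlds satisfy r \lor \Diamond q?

2

Recall that \Diamond ψ holds at a world iff ψ holds at some accessible world.
Let φ = r \lor \Diamond q. Evaluate φ at each world:
  u (successors {x}): φ is false.
  v (successors {u, v, y}): φ is true.
  w (successors {x}): φ is false.
  x (successors ∅): φ is true.
  y (successors ∅): φ is false.
For instance, at v:
  At v: r is false, \Diamond q is true, so r \lor \Diamond q is true.
    At v: \Diamond q requires q at some successor in {u, v, y}.
      q holds at v, so \Diamond q is true at v.
Satisfying worlds: {v, x}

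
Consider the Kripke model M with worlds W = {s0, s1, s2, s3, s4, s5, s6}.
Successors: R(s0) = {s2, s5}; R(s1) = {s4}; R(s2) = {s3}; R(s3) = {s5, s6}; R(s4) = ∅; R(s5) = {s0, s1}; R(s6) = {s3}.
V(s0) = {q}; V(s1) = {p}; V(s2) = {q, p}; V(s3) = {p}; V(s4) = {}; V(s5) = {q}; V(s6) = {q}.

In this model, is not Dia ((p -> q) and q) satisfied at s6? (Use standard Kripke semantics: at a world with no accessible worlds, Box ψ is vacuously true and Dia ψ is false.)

Yes

Recall that Dia ψ holds at a world iff ψ holds at some accessible world.
At s6: Dia ((p -> q) and q) is false, so not Dia ((p -> q) and q) is true.
  At s6: Dia ((p -> q) and q) requires (p -> q) and q at some successor in {s3}.
    At s3: (p -> q) and q is false.
  So Dia ((p -> q) and q) is false at s6.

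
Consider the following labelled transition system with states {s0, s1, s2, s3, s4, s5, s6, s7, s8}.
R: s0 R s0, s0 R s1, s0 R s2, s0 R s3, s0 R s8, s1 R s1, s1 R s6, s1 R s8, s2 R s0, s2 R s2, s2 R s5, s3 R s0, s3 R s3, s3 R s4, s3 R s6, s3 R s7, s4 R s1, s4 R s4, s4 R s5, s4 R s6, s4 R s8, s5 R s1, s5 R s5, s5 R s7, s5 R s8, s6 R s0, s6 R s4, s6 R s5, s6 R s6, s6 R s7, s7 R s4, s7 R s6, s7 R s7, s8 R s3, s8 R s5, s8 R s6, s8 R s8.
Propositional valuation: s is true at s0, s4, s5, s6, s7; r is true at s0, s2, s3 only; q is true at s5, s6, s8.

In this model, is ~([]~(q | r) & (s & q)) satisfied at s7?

At s7: []~(q | r) & (s & q) is false, so ~([]~(q | r) & (s & q)) is true.
  At s7: []~(q | r) is false, s & q is false, so []~(q | r) & (s & q) is false.
    At s7: []~(q | r) requires ~(q | r) at every successor {s4, s6, s7}.
      ~(q | r) fails at s6, so []~(q | r) is false at s7.

Yes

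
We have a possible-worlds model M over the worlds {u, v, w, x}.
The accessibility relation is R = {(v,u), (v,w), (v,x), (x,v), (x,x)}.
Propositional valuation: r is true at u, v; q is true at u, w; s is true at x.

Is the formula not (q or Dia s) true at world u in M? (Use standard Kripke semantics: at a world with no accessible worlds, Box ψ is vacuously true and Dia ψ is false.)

At u: q or Dia s is true, so not (q or Dia s) is false.
  At u: q is true, Dia s is false, so q or Dia s is true.
    At u: no accessible worlds, so Dia s is false.

No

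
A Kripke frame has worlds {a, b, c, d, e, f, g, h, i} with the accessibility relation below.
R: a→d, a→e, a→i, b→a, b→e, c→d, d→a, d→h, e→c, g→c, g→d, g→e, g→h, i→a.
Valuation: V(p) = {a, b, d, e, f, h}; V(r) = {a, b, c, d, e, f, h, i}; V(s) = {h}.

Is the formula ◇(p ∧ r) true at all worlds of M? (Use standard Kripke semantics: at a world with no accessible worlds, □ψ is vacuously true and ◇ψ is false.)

No

Let φ = ◇(p ∧ r). Evaluate φ at each world:
  a (successors {d, e, i}): φ is true.
  b (successors {a, e}): φ is true.
  c (successors {d}): φ is true.
  d (successors {a, h}): φ is true.
  e (successors {c}): φ is false.
  f (successors ∅): φ is false.
  g (successors {c, d, e, h}): φ is true.
  h (successors ∅): φ is false.
  i (successors {a}): φ is true.
Detail at e (counterexample):
  At e: ◇(p ∧ r) requires p ∧ r at some successor in {c}.
    At c: p ∧ r is false.
  So ◇(p ∧ r) is false at e.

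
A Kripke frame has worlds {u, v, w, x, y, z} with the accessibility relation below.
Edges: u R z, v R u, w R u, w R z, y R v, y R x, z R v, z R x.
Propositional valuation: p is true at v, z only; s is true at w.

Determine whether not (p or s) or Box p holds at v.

At v: not (p or s) is false, Box p is false, so not (p or s) or Box p is false.
  At v: Box p requires p at every successor {u}.
    p fails at u, so Box p is false at v.

No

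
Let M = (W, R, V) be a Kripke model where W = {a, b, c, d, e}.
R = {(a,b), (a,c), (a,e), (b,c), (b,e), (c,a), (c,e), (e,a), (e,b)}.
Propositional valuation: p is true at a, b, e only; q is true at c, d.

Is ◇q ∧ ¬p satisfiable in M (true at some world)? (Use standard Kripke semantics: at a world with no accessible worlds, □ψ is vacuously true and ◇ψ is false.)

Let φ = ◇q ∧ ¬p. Evaluate φ at each world:
  a (successors {b, c, e}): φ is false.
  b (successors {c, e}): φ is false.
  c (successors {a, e}): φ is false.
  d (successors ∅): φ is false.
  e (successors {a, b}): φ is false.
For instance, at b:
  At b: ◇q is true, ¬p is false, so ◇q ∧ ¬p is false.
    At b: ◇q requires q at some successor in {c, e}.
      q holds at c, so ◇q is true at b.

No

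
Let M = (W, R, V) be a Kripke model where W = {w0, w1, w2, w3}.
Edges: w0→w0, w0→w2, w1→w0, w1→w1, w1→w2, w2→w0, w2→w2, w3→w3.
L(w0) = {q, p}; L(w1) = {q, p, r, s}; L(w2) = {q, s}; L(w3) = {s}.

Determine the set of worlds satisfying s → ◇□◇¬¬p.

w0, w1, w2

Recall that □ψ holds at a world iff ψ holds at every accessible world, and ◇ψ holds iff ψ holds at some accessible world.
Let φ = s → ◇□◇¬¬p. Evaluate φ at each world:
  w0 (successors {w0, w2}): φ is true.
  w1 (successors {w0, w1, w2}): φ is true.
  w2 (successors {w0, w2}): φ is true.
  w3 (successors {w3}): φ is false.
For instance, at w1:
  At w1: s is true, ◇□◇¬¬p is true, so s → ◇□◇¬¬p is true.
    At w1: ◇□◇¬¬p requires □◇¬¬p at some successor in {w0, w1, w2}.
      □◇¬¬p holds at w0, so ◇□◇¬¬p is true at w1.
Satisfying worlds: {w0, w1, w2}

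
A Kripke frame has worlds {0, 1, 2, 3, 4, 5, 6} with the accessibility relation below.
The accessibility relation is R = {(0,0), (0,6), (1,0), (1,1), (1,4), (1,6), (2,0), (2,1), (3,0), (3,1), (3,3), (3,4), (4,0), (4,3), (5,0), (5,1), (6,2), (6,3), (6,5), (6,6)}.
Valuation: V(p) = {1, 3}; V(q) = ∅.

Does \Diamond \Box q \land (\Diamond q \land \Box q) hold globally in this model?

No

Let φ = \Diamond \Box q \land (\Diamond q \land \Box q). Evaluate φ at each world:
  0 (successors {0, 6}): φ is false.
  1 (successors {0, 1, 4, 6}): φ is false.
  2 (successors {0, 1}): φ is false.
  3 (successors {0, 1, 3, 4}): φ is false.
  4 (successors {0, 3}): φ is false.
  5 (successors {0, 1}): φ is false.
  6 (successors {2, 3, 5, 6}): φ is false.
Detail at 0 (counterexample):
  At 0: \Diamond \Box q is false, \Diamond q \land \Box q is false, so \Diamond \Box q \land (\Diamond q \land \Box q) is false.
    At 0: \Diamond \Box q requires \Box q at some successor in {0, 6}.
      At 0: \Box q is false.
      At 6: \Box q is false.
    So \Diamond \Box q is false at 0.
    At 0: \Diamond q is false, \Box q is false, so \Diamond q \land \Box q is false.
      At 0: \Diamond q requires q at some successor in {0, 6}.
        At 0: q is false.
        At 6: q is false.
      So \Diamond q is false at 0.
      At 0: \Box q requires q at every successor {0, 6}.
        q fails at 0, so \Box q is false at 0.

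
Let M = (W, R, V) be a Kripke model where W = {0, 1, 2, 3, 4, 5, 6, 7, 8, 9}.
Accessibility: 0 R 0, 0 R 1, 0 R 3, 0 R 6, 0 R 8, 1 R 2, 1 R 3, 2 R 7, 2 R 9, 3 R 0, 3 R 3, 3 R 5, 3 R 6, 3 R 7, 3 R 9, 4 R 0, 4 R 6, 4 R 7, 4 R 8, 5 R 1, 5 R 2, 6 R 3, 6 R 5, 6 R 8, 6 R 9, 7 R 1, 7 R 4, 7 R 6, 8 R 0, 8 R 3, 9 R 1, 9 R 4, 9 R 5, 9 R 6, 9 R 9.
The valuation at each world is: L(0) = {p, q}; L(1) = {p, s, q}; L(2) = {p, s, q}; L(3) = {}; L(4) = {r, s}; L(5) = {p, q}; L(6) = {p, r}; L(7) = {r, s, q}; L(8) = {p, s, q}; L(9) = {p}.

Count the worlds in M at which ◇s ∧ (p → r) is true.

4

Recall that ◇ψ holds at a world iff ψ holds at some accessible world.
Let φ = ◇s ∧ (p → r). Evaluate φ at each world:
  0 (successors {0, 1, 3, 6, 8}): φ is false.
  1 (successors {2, 3}): φ is false.
  2 (successors {7, 9}): φ is false.
  3 (successors {0, 3, 5, 6, 7, 9}): φ is true.
  4 (successors {0, 6, 7, 8}): φ is true.
  5 (successors {1, 2}): φ is false.
  6 (successors {3, 5, 8, 9}): φ is true.
  7 (successors {1, 4, 6}): φ is true.
  8 (successors {0, 3}): φ is false.
  9 (successors {1, 4, 5, 6, 9}): φ is false.
For instance, at 2:
  At 2: ◇s is true, p → r is false, so ◇s ∧ (p → r) is false.
    At 2: ◇s requires s at some successor in {7, 9}.
      s holds at 7, so ◇s is true at 2.
Satisfying worlds: {3, 4, 6, 7}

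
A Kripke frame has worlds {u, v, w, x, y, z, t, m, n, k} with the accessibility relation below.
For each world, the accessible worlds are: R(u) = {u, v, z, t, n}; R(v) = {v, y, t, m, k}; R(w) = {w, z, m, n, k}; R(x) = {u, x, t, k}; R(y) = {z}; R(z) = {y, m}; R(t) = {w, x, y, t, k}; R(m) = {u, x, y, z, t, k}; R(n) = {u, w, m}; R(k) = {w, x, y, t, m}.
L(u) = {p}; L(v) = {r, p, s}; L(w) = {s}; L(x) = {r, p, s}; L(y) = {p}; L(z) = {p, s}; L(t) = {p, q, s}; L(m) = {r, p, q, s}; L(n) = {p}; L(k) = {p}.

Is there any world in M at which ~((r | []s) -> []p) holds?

No

Let φ = ~((r | []s) -> []p). Evaluate φ at each world:
  u (successors {u, v, z, t, n}): φ is false.
  v (successors {v, y, t, m, k}): φ is false.
  w (successors {w, z, m, n, k}): φ is false.
  x (successors {u, x, t, k}): φ is false.
  y (successors {z}): φ is false.
  z (successors {y, m}): φ is false.
  t (successors {w, x, y, t, k}): φ is false.
  m (successors {u, x, y, z, t, k}): φ is false.
  n (successors {u, w, m}): φ is false.
  k (successors {w, x, y, t, m}): φ is false.
For instance, at w:
  At w: (r | []s) -> []p is true, so ~((r | []s) -> []p) is false.
    At w: r | []s is false, []p is false, so (r | []s) -> []p is true.
      At w: r is false, []s is false, so r | []s is false.
      At w: []p requires p at every successor {w, z, m, n, k}.
        p fails at w, so []p is false at w.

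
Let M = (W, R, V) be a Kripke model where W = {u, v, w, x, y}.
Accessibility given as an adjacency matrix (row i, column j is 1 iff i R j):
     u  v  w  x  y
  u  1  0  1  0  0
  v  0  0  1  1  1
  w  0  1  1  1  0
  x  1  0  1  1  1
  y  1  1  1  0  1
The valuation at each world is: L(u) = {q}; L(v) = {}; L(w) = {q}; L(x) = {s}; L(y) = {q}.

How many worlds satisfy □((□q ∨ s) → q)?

2

Recall that □ψ holds at a world iff ψ holds at every accessible world, and ◇ψ holds iff ψ holds at some accessible world.
Let φ = □((□q ∨ s) → q). Evaluate φ at each world:
  u (successors {u, w}): φ is true.
  v (successors {w, x, y}): φ is false.
  w (successors {v, w, x}): φ is false.
  x (successors {u, w, x, y}): φ is false.
  y (successors {u, v, w, y}): φ is true.
For instance, at v:
  At v: □((□q ∨ s) → q) requires (□q ∨ s) → q at every successor {w, x, y}.
    (□q ∨ s) → q fails at x, so □((□q ∨ s) → q) is false at v.
      At x: □q ∨ s is true, q is false, so (□q ∨ s) → q is false.
Satisfying worlds: {u, y}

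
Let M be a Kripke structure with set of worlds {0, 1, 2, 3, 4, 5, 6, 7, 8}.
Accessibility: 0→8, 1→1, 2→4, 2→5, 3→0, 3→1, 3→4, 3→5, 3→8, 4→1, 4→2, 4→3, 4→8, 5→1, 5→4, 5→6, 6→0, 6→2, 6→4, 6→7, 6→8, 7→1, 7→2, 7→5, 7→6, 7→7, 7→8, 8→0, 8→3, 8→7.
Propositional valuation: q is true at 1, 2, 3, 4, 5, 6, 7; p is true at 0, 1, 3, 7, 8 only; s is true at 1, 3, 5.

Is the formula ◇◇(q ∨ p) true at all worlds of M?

Yes

Let φ = ◇◇(q ∨ p). Evaluate φ at each world:
  0 (successors {8}): φ is true.
  1 (successors {1}): φ is true.
  2 (successors {4, 5}): φ is true.
  3 (successors {0, 1, 4, 5, 8}): φ is true.
  4 (successors {1, 2, 3, 8}): φ is true.
  5 (successors {1, 4, 6}): φ is true.
  6 (successors {0, 2, 4, 7, 8}): φ is true.
  7 (successors {1, 2, 5, 6, 7, 8}): φ is true.
  8 (successors {0, 3, 7}): φ is true.
For instance, at 0:
  At 0: ◇◇(q ∨ p) requires ◇(q ∨ p) at some successor in {8}.
    ◇(q ∨ p) holds at 8, so ◇◇(q ∨ p) is true at 0.
      At 8: ◇(q ∨ p) requires q ∨ p at some successor in {0, 3, 7}.
        q ∨ p holds at 0, so ◇(q ∨ p) is true at 8.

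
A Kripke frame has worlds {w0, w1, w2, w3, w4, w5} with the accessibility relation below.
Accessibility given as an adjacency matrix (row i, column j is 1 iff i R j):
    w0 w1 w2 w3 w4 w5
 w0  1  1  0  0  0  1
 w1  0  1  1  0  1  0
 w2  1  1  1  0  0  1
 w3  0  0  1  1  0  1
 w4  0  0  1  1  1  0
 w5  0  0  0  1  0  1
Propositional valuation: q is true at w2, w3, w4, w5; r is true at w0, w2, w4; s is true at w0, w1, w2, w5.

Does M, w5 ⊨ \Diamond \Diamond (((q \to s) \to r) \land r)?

At w5: \Diamond \Diamond (((q \to s) \to r) \land r) requires \Diamond (((q \to s) \to r) \land r) at some successor in {w3, w5}.
  \Diamond (((q \to s) \to r) \land r) holds at w3, so \Diamond \Diamond (((q \to s) \to r) \land r) is true at w5.
    At w3: \Diamond (((q \to s) \to r) \land r) requires ((q \to s) \to r) \land r at some successor in {w2, w3, w5}.
      ((q \to s) \to r) \land r holds at w2, so \Diamond (((q \to s) \to r) \land r) is true at w3.

Yes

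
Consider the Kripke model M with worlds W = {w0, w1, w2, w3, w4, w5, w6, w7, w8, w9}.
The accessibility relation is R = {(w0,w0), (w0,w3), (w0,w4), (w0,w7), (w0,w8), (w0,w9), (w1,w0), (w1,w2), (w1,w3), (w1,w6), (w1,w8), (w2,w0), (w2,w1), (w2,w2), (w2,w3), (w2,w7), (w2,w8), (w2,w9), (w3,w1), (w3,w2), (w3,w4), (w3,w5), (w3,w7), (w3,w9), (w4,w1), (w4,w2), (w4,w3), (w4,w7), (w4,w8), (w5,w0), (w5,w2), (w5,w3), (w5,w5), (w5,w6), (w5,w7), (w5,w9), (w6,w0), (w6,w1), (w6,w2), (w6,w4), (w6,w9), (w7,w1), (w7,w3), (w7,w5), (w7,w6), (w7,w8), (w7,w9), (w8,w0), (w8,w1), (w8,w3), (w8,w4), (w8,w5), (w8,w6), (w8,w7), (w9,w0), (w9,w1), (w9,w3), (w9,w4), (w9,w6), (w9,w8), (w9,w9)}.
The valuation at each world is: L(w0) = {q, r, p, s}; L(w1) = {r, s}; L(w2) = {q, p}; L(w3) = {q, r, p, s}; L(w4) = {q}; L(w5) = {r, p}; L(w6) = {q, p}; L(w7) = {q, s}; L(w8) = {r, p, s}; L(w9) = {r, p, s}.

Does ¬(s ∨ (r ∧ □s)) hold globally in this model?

No

Let φ = ¬(s ∨ (r ∧ □s)). Evaluate φ at each world:
  w0 (successors {w0, w3, w4, w7, w8, w9}): φ is false.
  w1 (successors {w0, w2, w3, w6, w8}): φ is false.
  w2 (successors {w0, w1, w2, w3, w7, w8, w9}): φ is true.
  w3 (successors {w1, w2, w4, w5, w7, w9}): φ is false.
  w4 (successors {w1, w2, w3, w7, w8}): φ is true.
  w5 (successors {w0, w2, w3, w5, w6, w7, w9}): φ is true.
  w6 (successors {w0, w1, w2, w4, w9}): φ is true.
  w7 (successors {w1, w3, w5, w6, w8, w9}): φ is false.
  w8 (successors {w0, w1, w3, w4, w5, w6, w7}): φ is false.
  w9 (successors {w0, w1, w3, w4, w6, w8, w9}): φ is false.
Detail at w0 (counterexample):
  At w0: s ∨ (r ∧ □s) is true, so ¬(s ∨ (r ∧ □s)) is false.
    At w0: s is true, r ∧ □s is false, so s ∨ (r ∧ □s) is true.
      At w0: r is true, □s is false, so r ∧ □s is false.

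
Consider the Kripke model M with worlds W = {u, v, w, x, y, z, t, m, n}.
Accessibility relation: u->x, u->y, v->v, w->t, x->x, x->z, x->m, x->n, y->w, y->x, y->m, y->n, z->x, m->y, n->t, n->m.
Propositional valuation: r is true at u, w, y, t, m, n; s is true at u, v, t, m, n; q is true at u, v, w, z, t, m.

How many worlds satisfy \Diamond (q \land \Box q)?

4

Recall that \Box ψ holds at a world iff ψ holds at every accessible world, and \Diamond ψ holds iff ψ holds at some accessible world.
Let φ = \Diamond (q \land \Box q). Evaluate φ at each world:
  u (successors {x, y}): φ is false.
  v (successors {v}): φ is true.
  w (successors {t}): φ is true.
  x (successors {x, z, m, n}): φ is false.
  y (successors {w, x, m, n}): φ is true.
  z (successors {x}): φ is false.
  t (successors ∅): φ is false.
  m (successors {y}): φ is false.
  n (successors {t, m}): φ is true.
For instance, at u:
  At u: \Diamond (q \land \Box q) requires q \land \Box q at some successor in {x, y}.
    At x: q \land \Box q is false.
    At y: q \land \Box q is false.
  So \Diamond (q \land \Box q) is false at u.
Satisfying worlds: {v, w, y, n}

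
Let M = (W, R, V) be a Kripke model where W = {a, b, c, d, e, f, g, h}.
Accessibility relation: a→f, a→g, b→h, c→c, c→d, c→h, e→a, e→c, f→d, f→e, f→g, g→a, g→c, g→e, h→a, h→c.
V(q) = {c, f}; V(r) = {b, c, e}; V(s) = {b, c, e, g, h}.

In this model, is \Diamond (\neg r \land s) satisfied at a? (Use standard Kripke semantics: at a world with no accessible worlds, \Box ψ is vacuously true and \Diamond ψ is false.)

At a: \Diamond (\neg r \land s) requires \neg r \land s at some successor in {f, g}.
  \neg r \land s holds at g, so \Diamond (\neg r \land s) is true at a.

Yes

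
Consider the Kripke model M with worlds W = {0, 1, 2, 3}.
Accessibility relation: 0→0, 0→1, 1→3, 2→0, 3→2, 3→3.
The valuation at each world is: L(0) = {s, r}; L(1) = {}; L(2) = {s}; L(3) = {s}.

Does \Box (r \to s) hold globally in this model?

Let φ = \Box (r \to s). Evaluate φ at each world:
  0 (successors {0, 1}): φ is true.
  1 (successors {3}): φ is true.
  2 (successors {0}): φ is true.
  3 (successors {2, 3}): φ is true.
For instance, at 0:
  At 0: \Box (r \to s) requires r \to s at every successor {0, 1}.
    At 0: r \to s is true.
    At 1: r \to s is true.
  So \Box (r \to s) is true at 0.

Yes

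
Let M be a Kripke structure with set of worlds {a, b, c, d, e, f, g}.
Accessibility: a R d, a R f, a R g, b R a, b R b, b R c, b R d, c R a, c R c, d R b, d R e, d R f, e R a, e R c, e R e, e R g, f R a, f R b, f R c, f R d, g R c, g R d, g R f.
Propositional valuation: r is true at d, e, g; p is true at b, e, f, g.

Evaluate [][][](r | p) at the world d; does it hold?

At d: [][][](r | p) requires [][](r | p) at every successor {b, e, f}.
  [][](r | p) fails at b, so [][][](r | p) is false at d.
    At b: [][](r | p) requires [](r | p) at every successor {a, b, c, d}.
      [](r | p) fails at b, so [][](r | p) is false at b.

No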